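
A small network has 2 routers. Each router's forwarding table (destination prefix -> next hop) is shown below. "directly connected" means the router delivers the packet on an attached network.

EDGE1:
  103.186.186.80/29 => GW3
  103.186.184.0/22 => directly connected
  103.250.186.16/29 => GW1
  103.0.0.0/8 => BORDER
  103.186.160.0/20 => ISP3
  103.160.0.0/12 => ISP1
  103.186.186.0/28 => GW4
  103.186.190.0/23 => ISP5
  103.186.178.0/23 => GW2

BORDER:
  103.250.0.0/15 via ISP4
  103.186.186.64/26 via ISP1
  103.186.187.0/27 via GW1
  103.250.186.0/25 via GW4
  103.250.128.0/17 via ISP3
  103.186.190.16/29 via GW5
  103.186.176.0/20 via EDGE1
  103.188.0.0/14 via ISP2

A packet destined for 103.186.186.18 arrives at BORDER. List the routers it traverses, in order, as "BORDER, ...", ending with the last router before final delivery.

At BORDER: longest match for 103.186.186.18 is 103.186.176.0/20 -> EDGE1
At EDGE1: longest match for 103.186.186.18 is 103.186.184.0/22 -> directly connected

BORDER, EDGE1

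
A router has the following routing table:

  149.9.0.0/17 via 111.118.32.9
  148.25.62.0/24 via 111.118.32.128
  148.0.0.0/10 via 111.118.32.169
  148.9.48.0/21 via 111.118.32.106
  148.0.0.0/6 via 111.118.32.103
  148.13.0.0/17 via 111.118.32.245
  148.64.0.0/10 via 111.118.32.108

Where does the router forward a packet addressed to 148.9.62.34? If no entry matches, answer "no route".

111.118.32.169

Routes whose prefix contains 148.9.62.34:
  148.0.0.0/6 (148.0.0.0 - 151.255.255.255) -> 111.118.32.103
  148.0.0.0/10 (148.0.0.0 - 148.63.255.255) -> 111.118.32.169
More-specific entries that do NOT match:
  148.25.62.0/24 (148.25.62.0 - 148.25.62.255) does not contain 148.9.62.34
  148.9.48.0/21 (148.9.48.0 - 148.9.55.255) does not contain 148.9.62.34
  149.9.0.0/17 (149.9.0.0 - 149.9.127.255) does not contain 148.9.62.34
  148.13.0.0/17 (148.13.0.0 - 148.13.127.255) does not contain 148.9.62.34
Longest matching prefix is /10 -> next hop 111.118.32.169.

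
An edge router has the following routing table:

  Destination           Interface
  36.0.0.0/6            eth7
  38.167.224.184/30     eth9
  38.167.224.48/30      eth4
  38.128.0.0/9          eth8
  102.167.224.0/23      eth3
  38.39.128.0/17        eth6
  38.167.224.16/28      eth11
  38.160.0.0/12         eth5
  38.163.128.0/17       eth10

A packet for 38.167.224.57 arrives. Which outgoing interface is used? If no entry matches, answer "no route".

Routes whose prefix contains 38.167.224.57:
  36.0.0.0/6 (36.0.0.0 - 39.255.255.255) -> eth7
  38.128.0.0/9 (38.128.0.0 - 38.255.255.255) -> eth8
  38.160.0.0/12 (38.160.0.0 - 38.175.255.255) -> eth5
More-specific entries that do NOT match:
  38.167.224.184/30 (38.167.224.184 - 38.167.224.187) does not contain 38.167.224.57
  38.167.224.48/30 (38.167.224.48 - 38.167.224.51) does not contain 38.167.224.57
  38.167.224.16/28 (38.167.224.16 - 38.167.224.31) does not contain 38.167.224.57
  102.167.224.0/23 (102.167.224.0 - 102.167.225.255) does not contain 38.167.224.57
  38.39.128.0/17 (38.39.128.0 - 38.39.255.255) does not contain 38.167.224.57
  38.163.128.0/17 (38.163.128.0 - 38.163.255.255) does not contain 38.167.224.57
Longest matching prefix is /12 -> interface eth5.

eth5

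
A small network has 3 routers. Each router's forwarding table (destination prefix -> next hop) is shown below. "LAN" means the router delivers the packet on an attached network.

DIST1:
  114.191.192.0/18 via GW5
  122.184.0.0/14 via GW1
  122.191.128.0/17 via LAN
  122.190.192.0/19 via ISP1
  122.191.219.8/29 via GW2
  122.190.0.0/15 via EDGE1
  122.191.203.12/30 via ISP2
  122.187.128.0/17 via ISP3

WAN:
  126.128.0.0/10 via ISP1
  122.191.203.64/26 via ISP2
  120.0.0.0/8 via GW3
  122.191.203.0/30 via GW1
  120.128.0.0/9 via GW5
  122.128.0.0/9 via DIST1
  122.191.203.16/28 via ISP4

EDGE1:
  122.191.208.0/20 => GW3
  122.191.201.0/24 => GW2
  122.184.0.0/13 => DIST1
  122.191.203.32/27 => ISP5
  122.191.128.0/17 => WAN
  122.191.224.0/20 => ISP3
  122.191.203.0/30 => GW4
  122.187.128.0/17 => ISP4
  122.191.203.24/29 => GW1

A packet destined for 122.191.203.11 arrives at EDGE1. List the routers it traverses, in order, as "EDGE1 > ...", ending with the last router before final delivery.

EDGE1 > WAN > DIST1

At EDGE1: longest match for 122.191.203.11 is 122.191.128.0/17 -> WAN
At WAN: longest match for 122.191.203.11 is 122.128.0.0/9 -> DIST1
At DIST1: longest match for 122.191.203.11 is 122.191.128.0/17 -> LAN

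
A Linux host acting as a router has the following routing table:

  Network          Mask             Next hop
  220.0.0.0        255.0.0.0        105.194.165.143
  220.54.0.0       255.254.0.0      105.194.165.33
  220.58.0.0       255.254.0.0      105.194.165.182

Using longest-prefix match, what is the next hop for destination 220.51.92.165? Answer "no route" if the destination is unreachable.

Routes whose prefix contains 220.51.92.165:
  220.0.0.0/8 (220.0.0.0 - 220.255.255.255) -> 105.194.165.143
More-specific entries that do NOT match:
  220.54.0.0/15 (220.54.0.0 - 220.55.255.255) does not contain 220.51.92.165
  220.58.0.0/15 (220.58.0.0 - 220.59.255.255) does not contain 220.51.92.165
Longest matching prefix is /8 -> next hop 105.194.165.143.

105.194.165.143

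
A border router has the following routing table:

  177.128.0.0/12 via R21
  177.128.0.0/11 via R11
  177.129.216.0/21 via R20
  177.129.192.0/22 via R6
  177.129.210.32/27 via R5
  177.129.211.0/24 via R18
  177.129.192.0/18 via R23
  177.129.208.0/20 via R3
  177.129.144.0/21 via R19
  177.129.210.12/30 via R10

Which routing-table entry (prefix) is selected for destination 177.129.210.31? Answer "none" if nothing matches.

Entries matching 177.129.210.31:
  177.128.0.0/11 (177.128.0.0 - 177.159.255.255)
  177.128.0.0/12 (177.128.0.0 - 177.143.255.255)
  177.129.192.0/18 (177.129.192.0 - 177.129.255.255)
  177.129.208.0/20 (177.129.208.0 - 177.129.223.255)
Most specific is 177.129.208.0/20.

177.129.208.0/20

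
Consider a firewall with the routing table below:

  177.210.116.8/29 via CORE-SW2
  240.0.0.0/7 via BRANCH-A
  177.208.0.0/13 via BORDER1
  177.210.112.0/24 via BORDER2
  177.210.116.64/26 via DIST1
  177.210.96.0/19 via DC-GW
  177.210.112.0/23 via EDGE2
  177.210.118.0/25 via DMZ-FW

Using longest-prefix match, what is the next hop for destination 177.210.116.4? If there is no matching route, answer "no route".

DC-GW

Routes whose prefix contains 177.210.116.4:
  177.208.0.0/13 (177.208.0.0 - 177.215.255.255) -> BORDER1
  177.210.96.0/19 (177.210.96.0 - 177.210.127.255) -> DC-GW
More-specific entries that do NOT match:
  177.210.116.8/29 (177.210.116.8 - 177.210.116.15) does not contain 177.210.116.4
  177.210.116.64/26 (177.210.116.64 - 177.210.116.127) does not contain 177.210.116.4
  177.210.118.0/25 (177.210.118.0 - 177.210.118.127) does not contain 177.210.116.4
  177.210.112.0/24 (177.210.112.0 - 177.210.112.255) does not contain 177.210.116.4
  177.210.112.0/23 (177.210.112.0 - 177.210.113.255) does not contain 177.210.116.4
Longest matching prefix is /19 -> next hop DC-GW.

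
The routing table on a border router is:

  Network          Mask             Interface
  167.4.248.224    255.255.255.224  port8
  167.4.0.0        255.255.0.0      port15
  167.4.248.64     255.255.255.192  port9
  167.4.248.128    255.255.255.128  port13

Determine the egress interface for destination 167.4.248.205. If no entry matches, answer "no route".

Routes whose prefix contains 167.4.248.205:
  167.4.0.0/16 (167.4.0.0 - 167.4.255.255) -> port15
  167.4.248.128/25 (167.4.248.128 - 167.4.248.255) -> port13
More-specific entries that do NOT match:
  167.4.248.224/27 (167.4.248.224 - 167.4.248.255) does not contain 167.4.248.205
  167.4.248.64/26 (167.4.248.64 - 167.4.248.127) does not contain 167.4.248.205
Longest matching prefix is /25 -> interface port13.

port13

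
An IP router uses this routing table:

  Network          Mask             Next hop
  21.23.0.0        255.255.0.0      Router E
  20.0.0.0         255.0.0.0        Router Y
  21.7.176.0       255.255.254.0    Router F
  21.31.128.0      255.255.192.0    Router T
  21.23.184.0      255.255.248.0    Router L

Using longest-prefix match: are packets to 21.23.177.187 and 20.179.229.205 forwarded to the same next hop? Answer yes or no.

21.23.177.187: longest match 21.23.0.0/16 -> Router E
20.179.229.205: longest match 20.0.0.0/8 -> Router Y

no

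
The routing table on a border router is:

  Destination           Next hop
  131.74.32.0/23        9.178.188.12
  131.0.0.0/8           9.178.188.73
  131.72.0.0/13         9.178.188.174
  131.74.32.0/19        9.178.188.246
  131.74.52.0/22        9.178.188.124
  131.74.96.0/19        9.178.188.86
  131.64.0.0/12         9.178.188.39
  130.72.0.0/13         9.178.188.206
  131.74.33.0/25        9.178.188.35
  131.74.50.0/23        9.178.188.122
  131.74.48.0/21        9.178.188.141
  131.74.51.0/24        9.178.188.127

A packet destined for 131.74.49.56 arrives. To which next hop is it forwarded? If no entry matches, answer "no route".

9.178.188.141

Routes whose prefix contains 131.74.49.56:
  131.0.0.0/8 (131.0.0.0 - 131.255.255.255) -> 9.178.188.73
  131.64.0.0/12 (131.64.0.0 - 131.79.255.255) -> 9.178.188.39
  131.72.0.0/13 (131.72.0.0 - 131.79.255.255) -> 9.178.188.174
  131.74.32.0/19 (131.74.32.0 - 131.74.63.255) -> 9.178.188.246
  131.74.48.0/21 (131.74.48.0 - 131.74.55.255) -> 9.178.188.141
More-specific entries that do NOT match:
  131.74.33.0/25 (131.74.33.0 - 131.74.33.127) does not contain 131.74.49.56
  131.74.51.0/24 (131.74.51.0 - 131.74.51.255) does not contain 131.74.49.56
  131.74.32.0/23 (131.74.32.0 - 131.74.33.255) does not contain 131.74.49.56
  131.74.50.0/23 (131.74.50.0 - 131.74.51.255) does not contain 131.74.49.56
  131.74.52.0/22 (131.74.52.0 - 131.74.55.255) does not contain 131.74.49.56
Longest matching prefix is /21 -> next hop 9.178.188.141.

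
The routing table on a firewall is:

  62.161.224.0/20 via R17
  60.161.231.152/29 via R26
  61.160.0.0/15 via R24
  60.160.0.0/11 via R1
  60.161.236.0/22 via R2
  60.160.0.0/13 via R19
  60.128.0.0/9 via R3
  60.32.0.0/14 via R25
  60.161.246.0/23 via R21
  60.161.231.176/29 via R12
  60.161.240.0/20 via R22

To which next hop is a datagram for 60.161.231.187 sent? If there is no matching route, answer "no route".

Routes whose prefix contains 60.161.231.187:
  60.128.0.0/9 (60.128.0.0 - 60.255.255.255) -> R3
  60.160.0.0/11 (60.160.0.0 - 60.191.255.255) -> R1
  60.160.0.0/13 (60.160.0.0 - 60.167.255.255) -> R19
More-specific entries that do NOT match:
  60.161.231.152/29 (60.161.231.152 - 60.161.231.159) does not contain 60.161.231.187
  60.161.231.176/29 (60.161.231.176 - 60.161.231.183) does not contain 60.161.231.187
  60.161.246.0/23 (60.161.246.0 - 60.161.247.255) does not contain 60.161.231.187
  60.161.236.0/22 (60.161.236.0 - 60.161.239.255) does not contain 60.161.231.187
  62.161.224.0/20 (62.161.224.0 - 62.161.239.255) does not contain 60.161.231.187
  60.161.240.0/20 (60.161.240.0 - 60.161.255.255) does not contain 60.161.231.187
  61.160.0.0/15 (61.160.0.0 - 61.161.255.255) does not contain 60.161.231.187
  60.32.0.0/14 (60.32.0.0 - 60.35.255.255) does not contain 60.161.231.187
Longest matching prefix is /13 -> next hop R19.

R19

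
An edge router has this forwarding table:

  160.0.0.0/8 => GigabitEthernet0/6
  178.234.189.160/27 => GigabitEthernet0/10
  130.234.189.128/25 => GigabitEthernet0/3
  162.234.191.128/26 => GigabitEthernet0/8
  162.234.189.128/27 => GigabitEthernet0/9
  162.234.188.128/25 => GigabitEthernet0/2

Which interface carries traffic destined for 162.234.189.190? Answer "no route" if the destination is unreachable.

no route

No entry's prefix contains 162.234.189.190; there is no default route.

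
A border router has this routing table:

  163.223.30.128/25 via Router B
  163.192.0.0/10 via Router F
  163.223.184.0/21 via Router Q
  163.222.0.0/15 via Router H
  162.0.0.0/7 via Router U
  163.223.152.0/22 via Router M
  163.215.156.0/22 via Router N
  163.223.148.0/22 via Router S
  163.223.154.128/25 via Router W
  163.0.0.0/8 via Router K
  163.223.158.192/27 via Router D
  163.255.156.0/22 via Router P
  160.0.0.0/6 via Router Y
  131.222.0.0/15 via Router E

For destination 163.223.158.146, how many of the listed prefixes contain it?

5

Prefixes containing 163.223.158.146:
  160.0.0.0/6 (160.0.0.0 - 163.255.255.255)
  162.0.0.0/7 (162.0.0.0 - 163.255.255.255)
  163.0.0.0/8 (163.0.0.0 - 163.255.255.255)
  163.192.0.0/10 (163.192.0.0 - 163.255.255.255)
  163.222.0.0/15 (163.222.0.0 - 163.223.255.255)
Total matching entries: 5.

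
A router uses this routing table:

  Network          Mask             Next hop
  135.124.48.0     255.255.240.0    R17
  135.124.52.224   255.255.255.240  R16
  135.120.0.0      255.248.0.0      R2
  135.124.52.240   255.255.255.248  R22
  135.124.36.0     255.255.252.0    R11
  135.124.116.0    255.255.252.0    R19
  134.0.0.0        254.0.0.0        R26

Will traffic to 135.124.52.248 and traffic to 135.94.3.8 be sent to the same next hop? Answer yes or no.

no

135.124.52.248: longest match 135.124.48.0/20 -> R17
135.94.3.8: longest match 134.0.0.0/7 -> R26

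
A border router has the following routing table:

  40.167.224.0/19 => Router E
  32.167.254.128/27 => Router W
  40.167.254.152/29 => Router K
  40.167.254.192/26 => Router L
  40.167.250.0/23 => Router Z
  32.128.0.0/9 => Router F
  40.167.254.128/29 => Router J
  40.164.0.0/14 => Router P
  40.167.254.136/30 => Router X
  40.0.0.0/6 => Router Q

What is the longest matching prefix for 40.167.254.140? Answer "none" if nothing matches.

Entries matching 40.167.254.140:
  40.0.0.0/6 (40.0.0.0 - 43.255.255.255)
  40.164.0.0/14 (40.164.0.0 - 40.167.255.255)
  40.167.224.0/19 (40.167.224.0 - 40.167.255.255)
Most specific is 40.167.224.0/19.

40.167.224.0/19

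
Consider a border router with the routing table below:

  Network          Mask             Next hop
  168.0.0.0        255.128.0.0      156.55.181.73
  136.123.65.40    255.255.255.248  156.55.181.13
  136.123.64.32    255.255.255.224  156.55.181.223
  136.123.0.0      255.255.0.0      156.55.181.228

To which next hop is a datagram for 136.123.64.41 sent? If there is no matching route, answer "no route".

Routes whose prefix contains 136.123.64.41:
  136.123.0.0/16 (136.123.0.0 - 136.123.255.255) -> 156.55.181.228
  136.123.64.32/27 (136.123.64.32 - 136.123.64.63) -> 156.55.181.223
More-specific entries that do NOT match:
  136.123.65.40/29 (136.123.65.40 - 136.123.65.47) does not contain 136.123.64.41
Longest matching prefix is /27 -> next hop 156.55.181.223.

156.55.181.223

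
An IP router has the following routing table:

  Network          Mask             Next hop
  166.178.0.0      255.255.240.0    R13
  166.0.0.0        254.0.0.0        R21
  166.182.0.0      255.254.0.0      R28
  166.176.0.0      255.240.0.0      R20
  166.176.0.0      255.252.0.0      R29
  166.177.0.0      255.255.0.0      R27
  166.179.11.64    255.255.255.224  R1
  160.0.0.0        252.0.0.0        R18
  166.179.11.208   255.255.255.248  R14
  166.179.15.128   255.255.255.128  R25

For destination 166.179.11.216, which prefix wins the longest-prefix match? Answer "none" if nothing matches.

Entries matching 166.179.11.216:
  166.0.0.0/7 (166.0.0.0 - 167.255.255.255)
  166.176.0.0/12 (166.176.0.0 - 166.191.255.255)
  166.176.0.0/14 (166.176.0.0 - 166.179.255.255)
Most specific is 166.176.0.0/14.

166.176.0.0/14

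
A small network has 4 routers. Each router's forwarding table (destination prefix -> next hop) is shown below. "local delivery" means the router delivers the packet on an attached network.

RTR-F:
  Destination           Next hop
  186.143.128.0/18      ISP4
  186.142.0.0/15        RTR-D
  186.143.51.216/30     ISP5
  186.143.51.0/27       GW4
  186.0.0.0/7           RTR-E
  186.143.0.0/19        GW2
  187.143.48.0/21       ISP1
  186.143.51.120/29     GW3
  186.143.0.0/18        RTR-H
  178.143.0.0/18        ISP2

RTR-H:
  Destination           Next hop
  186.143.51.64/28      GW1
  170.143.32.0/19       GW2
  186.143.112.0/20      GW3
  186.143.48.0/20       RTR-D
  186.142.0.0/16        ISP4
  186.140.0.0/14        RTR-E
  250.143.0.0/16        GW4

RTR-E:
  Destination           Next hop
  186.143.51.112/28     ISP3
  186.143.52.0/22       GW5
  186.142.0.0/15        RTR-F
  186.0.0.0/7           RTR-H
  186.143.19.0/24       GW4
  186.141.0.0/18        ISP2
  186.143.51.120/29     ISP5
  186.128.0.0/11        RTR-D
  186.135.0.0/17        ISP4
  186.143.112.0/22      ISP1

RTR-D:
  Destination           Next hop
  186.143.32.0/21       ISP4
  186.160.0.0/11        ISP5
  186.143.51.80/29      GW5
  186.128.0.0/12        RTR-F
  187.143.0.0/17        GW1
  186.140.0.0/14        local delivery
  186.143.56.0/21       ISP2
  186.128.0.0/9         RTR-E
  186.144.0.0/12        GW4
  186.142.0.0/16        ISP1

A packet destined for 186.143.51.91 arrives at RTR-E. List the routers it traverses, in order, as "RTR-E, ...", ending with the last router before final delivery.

RTR-E, RTR-F, RTR-H, RTR-D

At RTR-E: longest match for 186.143.51.91 is 186.142.0.0/15 -> RTR-F
At RTR-F: longest match for 186.143.51.91 is 186.143.0.0/18 -> RTR-H
At RTR-H: longest match for 186.143.51.91 is 186.143.48.0/20 -> RTR-D
At RTR-D: longest match for 186.143.51.91 is 186.140.0.0/14 -> local delivery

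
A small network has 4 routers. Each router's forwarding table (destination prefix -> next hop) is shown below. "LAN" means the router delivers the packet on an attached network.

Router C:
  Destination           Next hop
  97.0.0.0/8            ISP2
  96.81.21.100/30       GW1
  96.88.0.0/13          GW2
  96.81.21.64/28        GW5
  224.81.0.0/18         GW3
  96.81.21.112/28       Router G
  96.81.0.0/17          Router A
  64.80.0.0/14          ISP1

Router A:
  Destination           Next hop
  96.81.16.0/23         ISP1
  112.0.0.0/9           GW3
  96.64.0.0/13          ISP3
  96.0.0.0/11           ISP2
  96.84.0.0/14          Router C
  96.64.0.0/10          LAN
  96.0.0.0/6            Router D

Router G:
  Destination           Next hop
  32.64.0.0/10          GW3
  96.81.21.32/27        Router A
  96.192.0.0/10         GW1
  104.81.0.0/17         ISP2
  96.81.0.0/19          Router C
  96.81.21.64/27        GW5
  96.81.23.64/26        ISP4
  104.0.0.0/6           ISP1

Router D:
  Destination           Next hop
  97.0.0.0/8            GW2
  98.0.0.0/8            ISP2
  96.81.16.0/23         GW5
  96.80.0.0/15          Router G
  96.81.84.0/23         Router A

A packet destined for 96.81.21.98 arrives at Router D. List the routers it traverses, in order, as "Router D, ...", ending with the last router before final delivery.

At Router D: longest match for 96.81.21.98 is 96.80.0.0/15 -> Router G
At Router G: longest match for 96.81.21.98 is 96.81.0.0/19 -> Router C
At Router C: longest match for 96.81.21.98 is 96.81.0.0/17 -> Router A
At Router A: longest match for 96.81.21.98 is 96.64.0.0/10 -> LAN

Router D, Router G, Router C, Router A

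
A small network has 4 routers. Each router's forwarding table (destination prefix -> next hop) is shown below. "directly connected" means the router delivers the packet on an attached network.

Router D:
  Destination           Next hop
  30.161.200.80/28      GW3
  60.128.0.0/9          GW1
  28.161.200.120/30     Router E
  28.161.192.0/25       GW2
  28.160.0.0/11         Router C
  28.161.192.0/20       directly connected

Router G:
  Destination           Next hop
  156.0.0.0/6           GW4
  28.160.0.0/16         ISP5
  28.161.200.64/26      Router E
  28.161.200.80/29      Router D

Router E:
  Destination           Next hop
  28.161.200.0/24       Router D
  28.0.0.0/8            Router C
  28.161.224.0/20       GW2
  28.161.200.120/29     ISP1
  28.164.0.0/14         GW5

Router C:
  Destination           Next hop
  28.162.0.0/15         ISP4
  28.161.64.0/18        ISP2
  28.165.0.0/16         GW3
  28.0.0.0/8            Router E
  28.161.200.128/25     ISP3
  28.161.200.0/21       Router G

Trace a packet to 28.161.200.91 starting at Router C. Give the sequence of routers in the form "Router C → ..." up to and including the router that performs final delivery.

Router C → Router G → Router E → Router D

At Router C: longest match for 28.161.200.91 is 28.161.200.0/21 -> Router G
At Router G: longest match for 28.161.200.91 is 28.161.200.64/26 -> Router E
At Router E: longest match for 28.161.200.91 is 28.161.200.0/24 -> Router D
At Router D: longest match for 28.161.200.91 is 28.161.192.0/20 -> directly connected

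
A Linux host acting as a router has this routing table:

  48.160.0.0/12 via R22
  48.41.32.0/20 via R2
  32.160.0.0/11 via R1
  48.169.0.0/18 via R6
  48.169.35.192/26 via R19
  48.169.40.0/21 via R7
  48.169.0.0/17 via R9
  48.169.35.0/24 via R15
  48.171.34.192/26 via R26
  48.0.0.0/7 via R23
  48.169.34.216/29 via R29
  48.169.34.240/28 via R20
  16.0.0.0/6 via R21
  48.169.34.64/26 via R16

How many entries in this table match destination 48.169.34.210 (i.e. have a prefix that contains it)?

Prefixes containing 48.169.34.210:
  48.0.0.0/7 (48.0.0.0 - 49.255.255.255)
  48.160.0.0/12 (48.160.0.0 - 48.175.255.255)
  48.169.0.0/17 (48.169.0.0 - 48.169.127.255)
  48.169.0.0/18 (48.169.0.0 - 48.169.63.255)
Total matching entries: 4.

4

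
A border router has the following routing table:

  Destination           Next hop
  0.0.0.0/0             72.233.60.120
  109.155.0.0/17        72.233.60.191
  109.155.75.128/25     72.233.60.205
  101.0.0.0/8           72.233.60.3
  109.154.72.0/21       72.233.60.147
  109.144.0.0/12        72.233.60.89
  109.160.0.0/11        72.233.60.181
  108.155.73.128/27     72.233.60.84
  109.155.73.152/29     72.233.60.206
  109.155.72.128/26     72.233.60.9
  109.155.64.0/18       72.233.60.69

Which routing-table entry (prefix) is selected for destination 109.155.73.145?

Entries matching 109.155.73.145:
  0.0.0.0/0 (default, matches everything)
  109.144.0.0/12 (109.144.0.0 - 109.159.255.255)
  109.155.0.0/17 (109.155.0.0 - 109.155.127.255)
  109.155.64.0/18 (109.155.64.0 - 109.155.127.255)
Most specific is 109.155.64.0/18.

109.155.64.0/18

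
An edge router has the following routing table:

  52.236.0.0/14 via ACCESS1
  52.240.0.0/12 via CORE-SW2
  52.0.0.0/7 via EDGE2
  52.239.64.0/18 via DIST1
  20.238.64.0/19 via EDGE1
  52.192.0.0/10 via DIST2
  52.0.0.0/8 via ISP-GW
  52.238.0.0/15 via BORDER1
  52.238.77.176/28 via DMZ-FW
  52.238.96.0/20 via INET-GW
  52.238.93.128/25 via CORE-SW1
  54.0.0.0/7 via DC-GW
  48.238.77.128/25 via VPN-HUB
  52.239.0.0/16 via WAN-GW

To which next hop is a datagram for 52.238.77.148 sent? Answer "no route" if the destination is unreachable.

BORDER1

Routes whose prefix contains 52.238.77.148:
  52.0.0.0/7 (52.0.0.0 - 53.255.255.255) -> EDGE2
  52.0.0.0/8 (52.0.0.0 - 52.255.255.255) -> ISP-GW
  52.192.0.0/10 (52.192.0.0 - 52.255.255.255) -> DIST2
  52.236.0.0/14 (52.236.0.0 - 52.239.255.255) -> ACCESS1
  52.238.0.0/15 (52.238.0.0 - 52.239.255.255) -> BORDER1
More-specific entries that do NOT match:
  52.238.77.176/28 (52.238.77.176 - 52.238.77.191) does not contain 52.238.77.148
  52.238.93.128/25 (52.238.93.128 - 52.238.93.255) does not contain 52.238.77.148
  48.238.77.128/25 (48.238.77.128 - 48.238.77.255) does not contain 52.238.77.148
  52.238.96.0/20 (52.238.96.0 - 52.238.111.255) does not contain 52.238.77.148
  20.238.64.0/19 (20.238.64.0 - 20.238.95.255) does not contain 52.238.77.148
  52.239.64.0/18 (52.239.64.0 - 52.239.127.255) does not contain 52.238.77.148
  52.239.0.0/16 (52.239.0.0 - 52.239.255.255) does not contain 52.238.77.148
Longest matching prefix is /15 -> next hop BORDER1.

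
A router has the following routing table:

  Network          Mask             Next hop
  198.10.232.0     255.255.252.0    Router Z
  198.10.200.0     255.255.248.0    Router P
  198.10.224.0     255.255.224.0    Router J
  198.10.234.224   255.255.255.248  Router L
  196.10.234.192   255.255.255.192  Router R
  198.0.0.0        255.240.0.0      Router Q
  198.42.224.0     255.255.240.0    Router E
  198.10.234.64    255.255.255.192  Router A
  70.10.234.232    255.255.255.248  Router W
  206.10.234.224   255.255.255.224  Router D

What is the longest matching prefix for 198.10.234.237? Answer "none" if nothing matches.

198.10.232.0/22

Entries matching 198.10.234.237:
  198.0.0.0/12 (198.0.0.0 - 198.15.255.255)
  198.10.224.0/19 (198.10.224.0 - 198.10.255.255)
  198.10.232.0/22 (198.10.232.0 - 198.10.235.255)
Most specific is 198.10.232.0/22.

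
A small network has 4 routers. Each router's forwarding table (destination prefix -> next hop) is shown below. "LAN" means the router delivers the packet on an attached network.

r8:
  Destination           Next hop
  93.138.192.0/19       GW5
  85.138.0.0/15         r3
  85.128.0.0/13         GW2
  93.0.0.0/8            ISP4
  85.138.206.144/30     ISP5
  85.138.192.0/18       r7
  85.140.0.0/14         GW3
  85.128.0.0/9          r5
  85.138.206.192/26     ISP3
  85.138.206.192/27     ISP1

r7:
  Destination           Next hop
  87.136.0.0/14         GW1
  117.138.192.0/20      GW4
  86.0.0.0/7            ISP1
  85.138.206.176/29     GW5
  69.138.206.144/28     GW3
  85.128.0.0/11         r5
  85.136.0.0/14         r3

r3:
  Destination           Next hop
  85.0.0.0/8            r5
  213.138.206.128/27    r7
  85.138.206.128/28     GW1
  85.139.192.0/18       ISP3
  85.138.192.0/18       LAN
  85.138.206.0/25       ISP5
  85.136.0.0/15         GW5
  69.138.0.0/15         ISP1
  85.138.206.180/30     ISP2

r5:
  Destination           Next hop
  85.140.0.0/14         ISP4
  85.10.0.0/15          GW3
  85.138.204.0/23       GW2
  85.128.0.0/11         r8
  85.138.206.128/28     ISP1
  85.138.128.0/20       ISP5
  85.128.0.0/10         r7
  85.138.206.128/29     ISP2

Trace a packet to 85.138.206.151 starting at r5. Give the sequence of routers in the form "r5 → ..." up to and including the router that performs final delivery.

At r5: longest match for 85.138.206.151 is 85.128.0.0/11 -> r8
At r8: longest match for 85.138.206.151 is 85.138.192.0/18 -> r7
At r7: longest match for 85.138.206.151 is 85.136.0.0/14 -> r3
At r3: longest match for 85.138.206.151 is 85.138.192.0/18 -> LAN

r5 → r8 → r7 → r3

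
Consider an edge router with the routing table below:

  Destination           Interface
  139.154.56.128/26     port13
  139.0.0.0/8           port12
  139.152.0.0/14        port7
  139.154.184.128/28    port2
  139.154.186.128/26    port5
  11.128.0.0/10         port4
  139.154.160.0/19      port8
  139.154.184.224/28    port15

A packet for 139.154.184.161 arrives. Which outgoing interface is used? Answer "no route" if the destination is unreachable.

Routes whose prefix contains 139.154.184.161:
  139.0.0.0/8 (139.0.0.0 - 139.255.255.255) -> port12
  139.152.0.0/14 (139.152.0.0 - 139.155.255.255) -> port7
  139.154.160.0/19 (139.154.160.0 - 139.154.191.255) -> port8
More-specific entries that do NOT match:
  139.154.184.128/28 (139.154.184.128 - 139.154.184.143) does not contain 139.154.184.161
  139.154.184.224/28 (139.154.184.224 - 139.154.184.239) does not contain 139.154.184.161
  139.154.56.128/26 (139.154.56.128 - 139.154.56.191) does not contain 139.154.184.161
  139.154.186.128/26 (139.154.186.128 - 139.154.186.191) does not contain 139.154.184.161
Longest matching prefix is /19 -> interface port8.

port8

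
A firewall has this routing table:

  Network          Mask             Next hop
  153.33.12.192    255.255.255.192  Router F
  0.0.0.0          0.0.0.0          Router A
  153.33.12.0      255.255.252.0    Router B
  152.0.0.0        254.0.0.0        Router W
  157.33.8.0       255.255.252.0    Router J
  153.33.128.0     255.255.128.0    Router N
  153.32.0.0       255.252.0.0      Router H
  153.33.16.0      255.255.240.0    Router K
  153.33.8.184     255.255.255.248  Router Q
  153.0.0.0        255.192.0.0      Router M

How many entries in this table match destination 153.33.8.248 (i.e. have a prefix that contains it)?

Prefixes containing 153.33.8.248:
  0.0.0.0/0 (default, matches everything)
  152.0.0.0/7 (152.0.0.0 - 153.255.255.255)
  153.0.0.0/10 (153.0.0.0 - 153.63.255.255)
  153.32.0.0/14 (153.32.0.0 - 153.35.255.255)
Total matching entries: 4.

4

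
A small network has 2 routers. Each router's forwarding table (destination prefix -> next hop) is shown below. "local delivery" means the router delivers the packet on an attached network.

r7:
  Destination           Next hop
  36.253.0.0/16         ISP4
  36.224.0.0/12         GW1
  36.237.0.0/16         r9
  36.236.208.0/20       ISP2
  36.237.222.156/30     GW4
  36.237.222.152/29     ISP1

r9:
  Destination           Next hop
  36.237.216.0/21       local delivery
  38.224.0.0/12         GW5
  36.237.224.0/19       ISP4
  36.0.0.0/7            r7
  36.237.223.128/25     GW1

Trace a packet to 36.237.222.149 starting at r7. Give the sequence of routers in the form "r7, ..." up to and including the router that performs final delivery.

r7, r9

At r7: longest match for 36.237.222.149 is 36.237.0.0/16 -> r9
At r9: longest match for 36.237.222.149 is 36.237.216.0/21 -> local delivery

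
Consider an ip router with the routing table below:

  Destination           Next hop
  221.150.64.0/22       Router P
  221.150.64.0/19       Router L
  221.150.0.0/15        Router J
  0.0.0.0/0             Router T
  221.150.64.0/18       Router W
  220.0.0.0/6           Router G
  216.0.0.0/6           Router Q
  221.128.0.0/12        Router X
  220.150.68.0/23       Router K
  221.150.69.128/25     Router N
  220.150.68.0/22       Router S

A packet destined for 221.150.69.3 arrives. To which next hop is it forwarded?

Routes whose prefix contains 221.150.69.3:
  0.0.0.0/0 (default, matches everything) -> Router T
  220.0.0.0/6 (220.0.0.0 - 223.255.255.255) -> Router G
  221.150.0.0/15 (221.150.0.0 - 221.151.255.255) -> Router J
  221.150.64.0/18 (221.150.64.0 - 221.150.127.255) -> Router W
  221.150.64.0/19 (221.150.64.0 - 221.150.95.255) -> Router L
More-specific entries that do NOT match:
  221.150.69.128/25 (221.150.69.128 - 221.150.69.255) does not contain 221.150.69.3
  220.150.68.0/23 (220.150.68.0 - 220.150.69.255) does not contain 221.150.69.3
  221.150.64.0/22 (221.150.64.0 - 221.150.67.255) does not contain 221.150.69.3
  220.150.68.0/22 (220.150.68.0 - 220.150.71.255) does not contain 221.150.69.3
Longest matching prefix is /19 -> next hop Router L.

Router L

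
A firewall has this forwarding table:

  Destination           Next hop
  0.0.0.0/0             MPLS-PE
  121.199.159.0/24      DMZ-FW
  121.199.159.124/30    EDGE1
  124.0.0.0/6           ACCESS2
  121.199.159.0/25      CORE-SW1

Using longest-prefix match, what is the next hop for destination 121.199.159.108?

CORE-SW1

Routes whose prefix contains 121.199.159.108:
  0.0.0.0/0 (default, matches everything) -> MPLS-PE
  121.199.159.0/24 (121.199.159.0 - 121.199.159.255) -> DMZ-FW
  121.199.159.0/25 (121.199.159.0 - 121.199.159.127) -> CORE-SW1
More-specific entries that do NOT match:
  121.199.159.124/30 (121.199.159.124 - 121.199.159.127) does not contain 121.199.159.108
Longest matching prefix is /25 -> next hop CORE-SW1.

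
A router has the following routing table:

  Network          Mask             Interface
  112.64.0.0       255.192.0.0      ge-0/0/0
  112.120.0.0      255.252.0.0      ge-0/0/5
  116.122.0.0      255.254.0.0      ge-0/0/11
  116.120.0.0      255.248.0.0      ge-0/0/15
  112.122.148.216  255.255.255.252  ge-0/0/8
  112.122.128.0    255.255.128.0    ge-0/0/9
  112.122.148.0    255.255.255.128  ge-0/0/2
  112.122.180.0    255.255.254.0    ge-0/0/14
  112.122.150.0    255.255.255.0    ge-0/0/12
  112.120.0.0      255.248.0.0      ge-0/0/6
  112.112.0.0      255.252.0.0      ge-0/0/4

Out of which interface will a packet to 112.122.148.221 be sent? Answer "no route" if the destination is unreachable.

ge-0/0/9

Routes whose prefix contains 112.122.148.221:
  112.64.0.0/10 (112.64.0.0 - 112.127.255.255) -> ge-0/0/0
  112.120.0.0/13 (112.120.0.0 - 112.127.255.255) -> ge-0/0/6
  112.120.0.0/14 (112.120.0.0 - 112.123.255.255) -> ge-0/0/5
  112.122.128.0/17 (112.122.128.0 - 112.122.255.255) -> ge-0/0/9
More-specific entries that do NOT match:
  112.122.148.216/30 (112.122.148.216 - 112.122.148.219) does not contain 112.122.148.221
  112.122.148.0/25 (112.122.148.0 - 112.122.148.127) does not contain 112.122.148.221
  112.122.150.0/24 (112.122.150.0 - 112.122.150.255) does not contain 112.122.148.221
  112.122.180.0/23 (112.122.180.0 - 112.122.181.255) does not contain 112.122.148.221
Longest matching prefix is /17 -> interface ge-0/0/9.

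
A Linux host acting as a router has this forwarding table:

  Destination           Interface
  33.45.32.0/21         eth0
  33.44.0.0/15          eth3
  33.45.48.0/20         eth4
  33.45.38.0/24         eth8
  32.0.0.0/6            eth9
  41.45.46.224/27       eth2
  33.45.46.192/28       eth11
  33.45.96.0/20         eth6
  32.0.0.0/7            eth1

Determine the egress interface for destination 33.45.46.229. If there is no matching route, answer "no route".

Routes whose prefix contains 33.45.46.229:
  32.0.0.0/6 (32.0.0.0 - 35.255.255.255) -> eth9
  32.0.0.0/7 (32.0.0.0 - 33.255.255.255) -> eth1
  33.44.0.0/15 (33.44.0.0 - 33.45.255.255) -> eth3
More-specific entries that do NOT match:
  33.45.46.192/28 (33.45.46.192 - 33.45.46.207) does not contain 33.45.46.229
  41.45.46.224/27 (41.45.46.224 - 41.45.46.255) does not contain 33.45.46.229
  33.45.38.0/24 (33.45.38.0 - 33.45.38.255) does not contain 33.45.46.229
  33.45.32.0/21 (33.45.32.0 - 33.45.39.255) does not contain 33.45.46.229
  33.45.48.0/20 (33.45.48.0 - 33.45.63.255) does not contain 33.45.46.229
  33.45.96.0/20 (33.45.96.0 - 33.45.111.255) does not contain 33.45.46.229
Longest matching prefix is /15 -> interface eth3.

eth3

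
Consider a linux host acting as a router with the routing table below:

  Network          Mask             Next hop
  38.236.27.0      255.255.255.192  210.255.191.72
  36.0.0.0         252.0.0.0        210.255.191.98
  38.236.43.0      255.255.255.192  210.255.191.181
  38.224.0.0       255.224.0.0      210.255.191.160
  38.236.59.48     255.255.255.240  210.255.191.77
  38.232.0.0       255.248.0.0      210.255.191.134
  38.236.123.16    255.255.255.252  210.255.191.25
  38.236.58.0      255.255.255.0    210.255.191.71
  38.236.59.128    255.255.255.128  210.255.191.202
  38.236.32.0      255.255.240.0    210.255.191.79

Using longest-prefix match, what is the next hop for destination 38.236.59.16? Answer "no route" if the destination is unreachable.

Routes whose prefix contains 38.236.59.16:
  36.0.0.0/6 (36.0.0.0 - 39.255.255.255) -> 210.255.191.98
  38.224.0.0/11 (38.224.0.0 - 38.255.255.255) -> 210.255.191.160
  38.232.0.0/13 (38.232.0.0 - 38.239.255.255) -> 210.255.191.134
More-specific entries that do NOT match:
  38.236.123.16/30 (38.236.123.16 - 38.236.123.19) does not contain 38.236.59.16
  38.236.59.48/28 (38.236.59.48 - 38.236.59.63) does not contain 38.236.59.16
  38.236.27.0/26 (38.236.27.0 - 38.236.27.63) does not contain 38.236.59.16
  38.236.43.0/26 (38.236.43.0 - 38.236.43.63) does not contain 38.236.59.16
  38.236.59.128/25 (38.236.59.128 - 38.236.59.255) does not contain 38.236.59.16
  38.236.58.0/24 (38.236.58.0 - 38.236.58.255) does not contain 38.236.59.16
  38.236.32.0/20 (38.236.32.0 - 38.236.47.255) does not contain 38.236.59.16
Longest matching prefix is /13 -> next hop 210.255.191.134.

210.255.191.134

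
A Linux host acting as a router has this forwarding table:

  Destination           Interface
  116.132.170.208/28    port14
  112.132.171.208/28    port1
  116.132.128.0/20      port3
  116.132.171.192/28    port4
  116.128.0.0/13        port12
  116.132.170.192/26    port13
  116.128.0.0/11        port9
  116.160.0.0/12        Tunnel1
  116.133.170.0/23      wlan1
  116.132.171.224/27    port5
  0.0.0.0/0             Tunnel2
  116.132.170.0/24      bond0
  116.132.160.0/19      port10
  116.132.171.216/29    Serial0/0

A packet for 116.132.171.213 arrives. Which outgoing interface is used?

port10

Routes whose prefix contains 116.132.171.213:
  0.0.0.0/0 (default, matches everything) -> Tunnel2
  116.128.0.0/11 (116.128.0.0 - 116.159.255.255) -> port9
  116.128.0.0/13 (116.128.0.0 - 116.135.255.255) -> port12
  116.132.160.0/19 (116.132.160.0 - 116.132.191.255) -> port10
More-specific entries that do NOT match:
  116.132.171.216/29 (116.132.171.216 - 116.132.171.223) does not contain 116.132.171.213
  116.132.170.208/28 (116.132.170.208 - 116.132.170.223) does not contain 116.132.171.213
  112.132.171.208/28 (112.132.171.208 - 112.132.171.223) does not contain 116.132.171.213
  116.132.171.192/28 (116.132.171.192 - 116.132.171.207) does not contain 116.132.171.213
  116.132.171.224/27 (116.132.171.224 - 116.132.171.255) does not contain 116.132.171.213
  116.132.170.192/26 (116.132.170.192 - 116.132.170.255) does not contain 116.132.171.213
  116.132.170.0/24 (116.132.170.0 - 116.132.170.255) does not contain 116.132.171.213
  116.133.170.0/23 (116.133.170.0 - 116.133.171.255) does not contain 116.132.171.213
  116.132.128.0/20 (116.132.128.0 - 116.132.143.255) does not contain 116.132.171.213
Longest matching prefix is /19 -> interface port10.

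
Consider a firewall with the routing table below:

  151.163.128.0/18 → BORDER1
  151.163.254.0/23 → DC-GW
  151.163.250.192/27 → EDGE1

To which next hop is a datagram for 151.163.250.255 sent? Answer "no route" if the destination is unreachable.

No entry's prefix contains 151.163.250.255; there is no default route.

no route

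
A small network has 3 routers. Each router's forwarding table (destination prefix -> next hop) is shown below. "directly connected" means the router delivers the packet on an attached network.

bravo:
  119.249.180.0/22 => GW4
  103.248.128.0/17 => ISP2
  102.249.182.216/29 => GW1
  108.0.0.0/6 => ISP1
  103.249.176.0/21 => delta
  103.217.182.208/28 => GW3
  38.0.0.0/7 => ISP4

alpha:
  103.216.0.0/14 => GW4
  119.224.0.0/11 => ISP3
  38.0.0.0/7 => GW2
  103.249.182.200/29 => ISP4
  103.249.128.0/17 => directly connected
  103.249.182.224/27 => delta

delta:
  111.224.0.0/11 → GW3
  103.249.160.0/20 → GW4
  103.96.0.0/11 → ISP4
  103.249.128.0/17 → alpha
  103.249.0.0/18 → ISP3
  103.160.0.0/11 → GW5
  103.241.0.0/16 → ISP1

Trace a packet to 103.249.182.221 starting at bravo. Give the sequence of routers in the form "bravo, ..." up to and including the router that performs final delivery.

At bravo: longest match for 103.249.182.221 is 103.249.176.0/21 -> delta
At delta: longest match for 103.249.182.221 is 103.249.128.0/17 -> alpha
At alpha: longest match for 103.249.182.221 is 103.249.128.0/17 -> directly connected

bravo, delta, alpha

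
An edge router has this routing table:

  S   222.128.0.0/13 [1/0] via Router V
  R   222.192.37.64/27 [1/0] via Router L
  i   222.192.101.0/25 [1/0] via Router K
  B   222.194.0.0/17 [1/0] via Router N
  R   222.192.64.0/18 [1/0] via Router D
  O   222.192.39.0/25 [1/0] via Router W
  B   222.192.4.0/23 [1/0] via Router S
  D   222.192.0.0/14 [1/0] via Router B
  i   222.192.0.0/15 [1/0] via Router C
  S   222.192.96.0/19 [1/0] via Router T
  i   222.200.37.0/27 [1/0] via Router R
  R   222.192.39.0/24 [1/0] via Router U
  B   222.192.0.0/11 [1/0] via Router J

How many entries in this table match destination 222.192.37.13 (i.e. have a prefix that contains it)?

Prefixes containing 222.192.37.13:
  222.192.0.0/11 (222.192.0.0 - 222.223.255.255)
  222.192.0.0/14 (222.192.0.0 - 222.195.255.255)
  222.192.0.0/15 (222.192.0.0 - 222.193.255.255)
Total matching entries: 3.

3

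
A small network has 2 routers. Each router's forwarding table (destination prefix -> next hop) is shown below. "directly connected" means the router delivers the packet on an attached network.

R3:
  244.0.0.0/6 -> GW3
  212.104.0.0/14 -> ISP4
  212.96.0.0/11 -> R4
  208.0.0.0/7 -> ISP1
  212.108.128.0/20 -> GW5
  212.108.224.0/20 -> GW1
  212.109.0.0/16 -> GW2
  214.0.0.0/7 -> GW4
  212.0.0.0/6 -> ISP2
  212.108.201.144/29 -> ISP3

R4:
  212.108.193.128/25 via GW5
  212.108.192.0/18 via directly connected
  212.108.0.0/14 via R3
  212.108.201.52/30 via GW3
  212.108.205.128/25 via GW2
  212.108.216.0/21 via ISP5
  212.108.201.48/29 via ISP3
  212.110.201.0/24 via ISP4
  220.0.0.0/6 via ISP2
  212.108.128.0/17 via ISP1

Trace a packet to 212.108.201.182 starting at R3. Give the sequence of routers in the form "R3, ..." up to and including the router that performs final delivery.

At R3: longest match for 212.108.201.182 is 212.96.0.0/11 -> R4
At R4: longest match for 212.108.201.182 is 212.108.192.0/18 -> directly connected

R3, R4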